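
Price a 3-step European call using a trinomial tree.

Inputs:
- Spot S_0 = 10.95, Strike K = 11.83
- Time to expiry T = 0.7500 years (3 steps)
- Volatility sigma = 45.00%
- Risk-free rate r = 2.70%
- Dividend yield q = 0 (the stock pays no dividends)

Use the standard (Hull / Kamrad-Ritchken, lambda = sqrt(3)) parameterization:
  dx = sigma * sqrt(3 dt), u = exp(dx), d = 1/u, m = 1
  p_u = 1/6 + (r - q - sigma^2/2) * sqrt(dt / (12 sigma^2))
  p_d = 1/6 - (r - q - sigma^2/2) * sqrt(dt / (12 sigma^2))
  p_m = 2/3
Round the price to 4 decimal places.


dt = T/N = 0.250000; dx = sigma*sqrt(3*dt) = 0.389711
u = exp(dx) = 1.476555; d = 1/u = 0.677252
p_u = 0.142851, p_m = 0.666667, p_d = 0.190482
Discount per step: exp(-r*dt) = 0.993273
Stock lattice S(k, j) with j the centered position index:
  k=0: S(0,+0) = 10.9500
  k=1: S(1,-1) = 7.4159; S(1,+0) = 10.9500; S(1,+1) = 16.1683
  k=2: S(2,-2) = 5.0224; S(2,-1) = 7.4159; S(2,+0) = 10.9500; S(2,+1) = 16.1683; S(2,+2) = 23.8733
  k=3: S(3,-3) = 3.4015; S(3,-2) = 5.0224; S(3,-1) = 7.4159; S(3,+0) = 10.9500; S(3,+1) = 16.1683; S(3,+2) = 23.8733; S(3,+3) = 35.2503
Terminal payoffs V(N, j) = max(S_T - K, 0):
  V(3,-3) = 0.000000; V(3,-2) = 0.000000; V(3,-1) = 0.000000; V(3,+0) = 0.000000; V(3,+1) = 4.338273; V(3,+2) = 12.043339; V(3,+3) = 23.420290
Backward induction: V(k, j) = exp(-r*dt) * [p_u * V(k+1, j+1) + p_m * V(k+1, j) + p_d * V(k+1, j-1)]
  V(2,-2) = exp(-r*dt) * [p_u*0.000000 + p_m*0.000000 + p_d*0.000000] = 0.000000
  V(2,-1) = exp(-r*dt) * [p_u*0.000000 + p_m*0.000000 + p_d*0.000000] = 0.000000
  V(2,+0) = exp(-r*dt) * [p_u*4.338273 + p_m*0.000000 + p_d*0.000000] = 0.615557
  V(2,+1) = exp(-r*dt) * [p_u*12.043339 + p_m*4.338273 + p_d*0.000000] = 4.581555
  V(2,+2) = exp(-r*dt) * [p_u*23.420290 + p_m*12.043339 + p_d*4.338273] = 12.118790
  V(1,-1) = exp(-r*dt) * [p_u*0.615557 + p_m*0.000000 + p_d*0.000000] = 0.087341
  V(1,+0) = exp(-r*dt) * [p_u*4.581555 + p_m*0.615557 + p_d*0.000000] = 1.057688
  V(1,+1) = exp(-r*dt) * [p_u*12.118790 + p_m*4.581555 + p_d*0.615557] = 4.869821
  V(0,+0) = exp(-r*dt) * [p_u*4.869821 + p_m*1.057688 + p_d*0.087341] = 1.407885

Answer: Price = V(0,0) = 1.4079


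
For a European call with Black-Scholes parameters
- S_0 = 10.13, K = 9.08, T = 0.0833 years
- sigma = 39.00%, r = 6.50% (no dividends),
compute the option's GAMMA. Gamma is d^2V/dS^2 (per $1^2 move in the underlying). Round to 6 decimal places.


Answer: Gamma = 0.195998

Derivation:
d1 = 1.0765435953; d2 = 0.9639828117
phi(d1) = 0.2234848641; exp(-qT) = 1.0000000000; exp(-rT) = 0.9946001320
Gamma = exp(-qT) * phi(d1) / (S * sigma * sqrt(T)) = 1.0000000000 * 0.2234848641 / (10.1300 * 0.3900 * 0.2886173938) = 0.195998


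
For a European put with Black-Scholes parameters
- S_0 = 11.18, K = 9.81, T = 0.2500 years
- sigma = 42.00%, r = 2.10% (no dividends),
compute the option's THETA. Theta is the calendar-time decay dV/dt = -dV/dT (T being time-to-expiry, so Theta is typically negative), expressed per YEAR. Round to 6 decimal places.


d1 = 0.7524961626; d2 = 0.5424961626
phi(d1) = 0.3005732571; exp(-qT) = 1.0000000000; exp(-rT) = 0.9947637572
Theta = -S*exp(-qT)*phi(d1)*sigma/(2*sqrt(T)) + r*K*exp(-rT)*N(-d2) - q*S*exp(-qT)*N(-d1)
N(-d1) = 0.2258763683; N(-d2) = 0.2937383751; sqrt(T) = 0.5000000000
Term 1 = -11.1800 * 1.0000000000 * 0.3005732571 * 0.4200 / (2 * 0.5000000000) = -1.4113717860
Term 2 = 0.0210 * 9.8100 * 0.9947637572 * 0.2937383751 = 0.0601961817
Term 3 = 0 (no dividend yield, q = 0)
Theta = -1.4113717860 + (0.0601961817) + (0.0000000000) = -1.351176

Answer: Theta = -1.351176


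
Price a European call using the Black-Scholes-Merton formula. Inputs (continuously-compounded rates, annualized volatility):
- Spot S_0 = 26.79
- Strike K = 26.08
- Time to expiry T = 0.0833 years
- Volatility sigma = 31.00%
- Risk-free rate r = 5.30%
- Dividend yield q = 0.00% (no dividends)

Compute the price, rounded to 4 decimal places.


Answer: Price = 1.4105

Derivation:
d1 = (ln(S/K) + (r - q + 0.5*sigma^2) * T) / (sigma * sqrt(T)) = 0.39428705
d2 = d1 - sigma * sqrt(T) = 0.30481566
exp(-rT) = 0.99559483; exp(-qT) = 1.00000000
C = S_0 * exp(-qT) * N(d1) - K * exp(-rT) * N(d2)
N(d1) = 0.65331544; N(d2) = 0.61974672
C = 26.7900 * 1.00000000 * 0.65331544 - 26.0800 * 0.99559483 * 0.61974672 = 1.4105


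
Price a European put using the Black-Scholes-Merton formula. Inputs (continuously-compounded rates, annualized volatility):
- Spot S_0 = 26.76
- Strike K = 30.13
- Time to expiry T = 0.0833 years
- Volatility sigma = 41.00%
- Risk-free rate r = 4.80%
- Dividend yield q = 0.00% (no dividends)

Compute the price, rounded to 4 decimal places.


d1 = (ln(S/K) + (r - q + 0.5*sigma^2) * T) / (sigma * sqrt(T)) = -0.90941017
d2 = d1 - sigma * sqrt(T) = -1.02774330
exp(-rT) = 0.99600958; exp(-qT) = 1.00000000
P = K * exp(-rT) * N(-d2) - S_0 * exp(-qT) * N(-d1)
N(-d1) = 0.81843317; N(-d2) = 0.84796470
P = 30.1300 * 0.99600958 * 0.84796470 - 26.7600 * 1.00000000 * 0.81843317 = 3.5460

Answer: Price = 3.5460


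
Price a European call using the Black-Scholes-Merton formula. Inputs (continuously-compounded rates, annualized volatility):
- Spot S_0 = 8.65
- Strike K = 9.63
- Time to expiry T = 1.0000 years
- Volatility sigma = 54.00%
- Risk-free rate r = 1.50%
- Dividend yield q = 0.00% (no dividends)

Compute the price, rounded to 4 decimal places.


d1 = (ln(S/K) + (r - q + 0.5*sigma^2) * T) / (sigma * sqrt(T)) = 0.09902981
d2 = d1 - sigma * sqrt(T) = -0.44097019
exp(-rT) = 0.98511194; exp(-qT) = 1.00000000
C = S_0 * exp(-qT) * N(d1) - K * exp(-rT) * N(d2)
N(d1) = 0.53944270; N(d2) = 0.32961729
C = 8.6500 * 1.00000000 * 0.53944270 - 9.6300 * 0.98511194 * 0.32961729 = 1.5392

Answer: Price = 1.5392


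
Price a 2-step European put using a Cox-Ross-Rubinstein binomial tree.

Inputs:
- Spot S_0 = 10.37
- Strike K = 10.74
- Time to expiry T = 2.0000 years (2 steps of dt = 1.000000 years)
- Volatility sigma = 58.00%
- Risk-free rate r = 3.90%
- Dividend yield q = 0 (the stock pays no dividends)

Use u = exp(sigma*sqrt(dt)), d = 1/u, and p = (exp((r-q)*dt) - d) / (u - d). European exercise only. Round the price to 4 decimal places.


Answer: Price = V(0,0) = 2.7291

Derivation:
dt = T/N = 1.000000
u = exp(sigma*sqrt(dt)) = 1.786038; d = 1/u = 0.559898
p = (exp((r-q)*dt) - d) / (u - d) = 0.391368
Discount per step: exp(-r*dt) = 0.961751
Stock lattice S(k, i) with i counting down-moves:
  k=0: S(0,0) = 10.3700
  k=1: S(1,0) = 18.5212; S(1,1) = 5.8061
  k=2: S(2,0) = 33.0796; S(2,1) = 10.3700; S(2,2) = 3.2509
Terminal payoffs V(N, i) = max(K - S_T, 0):
  V(2,0) = 0.000000; V(2,1) = 0.370000; V(2,2) = 7.489148
Backward induction: V(k, i) = exp(-r*dt) * [p * V(k+1, i) + (1-p) * V(k+1, i+1)].
  V(1,0) = exp(-r*dt) * [p*0.000000 + (1-p)*0.370000] = 0.216580
  V(1,1) = exp(-r*dt) * [p*0.370000 + (1-p)*7.489148] = 4.523057
  V(0,0) = exp(-r*dt) * [p*0.216580 + (1-p)*4.523057] = 2.729101


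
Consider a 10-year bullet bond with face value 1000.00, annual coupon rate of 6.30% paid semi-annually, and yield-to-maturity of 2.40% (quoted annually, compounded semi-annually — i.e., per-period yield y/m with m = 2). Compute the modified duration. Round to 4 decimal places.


Answer: Modified duration = 7.8559

Derivation:
Coupon per period c = face * coupon_rate / m = 31.500000
Periods per year m = 2; per-period yield y/m = 0.012000
Number of cashflows N = 20
Cashflows (t years, CF_t, discount factor 1/(1+y/m)^(m*t), PV):
  t = 0.5000: CF_t = 31.500000, DF = 0.988142, PV = 31.126482
  t = 1.0000: CF_t = 31.500000, DF = 0.976425, PV = 30.757393
  t = 1.5000: CF_t = 31.500000, DF = 0.964847, PV = 30.392681
  t = 2.0000: CF_t = 31.500000, DF = 0.953406, PV = 30.032294
  t = 2.5000: CF_t = 31.500000, DF = 0.942101, PV = 29.676180
  t = 3.0000: CF_t = 31.500000, DF = 0.930930, PV = 29.324288
  t = 3.5000: CF_t = 31.500000, DF = 0.919891, PV = 28.976569
  t = 4.0000: CF_t = 31.500000, DF = 0.908983, PV = 28.632974
  t = 4.5000: CF_t = 31.500000, DF = 0.898205, PV = 28.293452
  t = 5.0000: CF_t = 31.500000, DF = 0.887554, PV = 27.957957
  t = 5.5000: CF_t = 31.500000, DF = 0.877030, PV = 27.626439
  t = 6.0000: CF_t = 31.500000, DF = 0.866630, PV = 27.298853
  t = 6.5000: CF_t = 31.500000, DF = 0.856354, PV = 26.975151
  t = 7.0000: CF_t = 31.500000, DF = 0.846200, PV = 26.655288
  t = 7.5000: CF_t = 31.500000, DF = 0.836166, PV = 26.339217
  t = 8.0000: CF_t = 31.500000, DF = 0.826251, PV = 26.026895
  t = 8.5000: CF_t = 31.500000, DF = 0.816453, PV = 25.718275
  t = 9.0000: CF_t = 31.500000, DF = 0.806772, PV = 25.413316
  t = 9.5000: CF_t = 31.500000, DF = 0.797205, PV = 25.111972
  t = 10.0000: CF_t = 1031.500000, DF = 0.787752, PV = 812.566629
Price P = sum_t PV_t = 1344.902306
First compute Macaulay numerator sum_t t * PV_t:
  t * PV_t at t = 0.5000: 15.563241
  t * PV_t at t = 1.0000: 30.757393
  t * PV_t at t = 1.5000: 45.589022
  t * PV_t at t = 2.0000: 60.064588
  t * PV_t at t = 2.5000: 74.190449
  t * PV_t at t = 3.0000: 87.972865
  t * PV_t at t = 3.5000: 101.417993
  t * PV_t at t = 4.0000: 114.531895
  t * PV_t at t = 4.5000: 127.320535
  t * PV_t at t = 5.0000: 139.789784
  t * PV_t at t = 5.5000: 151.945417
  t * PV_t at t = 6.0000: 163.793119
  t * PV_t at t = 6.5000: 175.338484
  t * PV_t at t = 7.0000: 186.587016
  t * PV_t at t = 7.5000: 197.544130
  t * PV_t at t = 8.0000: 208.215157
  t * PV_t at t = 8.5000: 218.605340
  t * PV_t at t = 9.0000: 228.719840
  t * PV_t at t = 9.5000: 238.563733
  t * PV_t at t = 10.0000: 8125.666285
Macaulay duration D = 10692.176286 / 1344.902306 = 7.950151
Modified duration = D / (1 + y/m) = 7.950151 / (1 + 0.012000) = 7.855880


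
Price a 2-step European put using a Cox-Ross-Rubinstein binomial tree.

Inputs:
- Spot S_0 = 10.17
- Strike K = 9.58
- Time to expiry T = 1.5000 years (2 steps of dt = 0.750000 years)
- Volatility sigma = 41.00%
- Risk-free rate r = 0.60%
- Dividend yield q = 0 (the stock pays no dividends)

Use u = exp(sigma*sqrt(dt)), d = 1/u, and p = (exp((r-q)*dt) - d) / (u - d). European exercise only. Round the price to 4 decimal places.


dt = T/N = 0.750000
u = exp(sigma*sqrt(dt)) = 1.426281; d = 1/u = 0.701124
p = (exp((r-q)*dt) - d) / (u - d) = 0.418373
Discount per step: exp(-r*dt) = 0.995510
Stock lattice S(k, i) with i counting down-moves:
  k=0: S(0,0) = 10.1700
  k=1: S(1,0) = 14.5053; S(1,1) = 7.1304
  k=2: S(2,0) = 20.6886; S(2,1) = 10.1700; S(2,2) = 4.9993
Terminal payoffs V(N, i) = max(K - S_T, 0):
  V(2,0) = 0.000000; V(2,1) = 0.000000; V(2,2) = 4.580683
Backward induction: V(k, i) = exp(-r*dt) * [p * V(k+1, i) + (1-p) * V(k+1, i+1)].
  V(1,0) = exp(-r*dt) * [p*0.000000 + (1-p)*0.000000] = 0.000000
  V(1,1) = exp(-r*dt) * [p*0.000000 + (1-p)*4.580683] = 2.652287
  V(0,0) = exp(-r*dt) * [p*0.000000 + (1-p)*2.652287] = 1.535715

Answer: Price = V(0,0) = 1.5357


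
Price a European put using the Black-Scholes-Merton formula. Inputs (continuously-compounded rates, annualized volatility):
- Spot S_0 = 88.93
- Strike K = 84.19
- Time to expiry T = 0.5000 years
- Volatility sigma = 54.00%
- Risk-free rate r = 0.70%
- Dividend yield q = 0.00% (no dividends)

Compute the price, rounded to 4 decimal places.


Answer: Price = 10.7170

Derivation:
d1 = (ln(S/K) + (r - q + 0.5*sigma^2) * T) / (sigma * sqrt(T)) = 0.34353184
d2 = d1 - sigma * sqrt(T) = -0.03830582
exp(-rT) = 0.99650612; exp(-qT) = 1.00000000
P = K * exp(-rT) * N(-d2) - S_0 * exp(-qT) * N(-d1)
N(-d1) = 0.36559920; N(-d2) = 0.51527808
P = 84.1900 * 0.99650612 * 0.51527808 - 88.9300 * 1.00000000 * 0.36559920 = 10.7170


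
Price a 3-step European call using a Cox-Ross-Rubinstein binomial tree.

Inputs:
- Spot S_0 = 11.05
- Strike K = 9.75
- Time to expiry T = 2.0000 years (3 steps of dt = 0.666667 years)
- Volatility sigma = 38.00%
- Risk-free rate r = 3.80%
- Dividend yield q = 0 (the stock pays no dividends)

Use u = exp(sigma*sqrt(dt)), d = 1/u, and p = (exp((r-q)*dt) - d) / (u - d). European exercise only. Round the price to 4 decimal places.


Answer: Price = V(0,0) = 3.3954

Derivation:
dt = T/N = 0.666667
u = exp(sigma*sqrt(dt)) = 1.363792; d = 1/u = 0.733250
p = (exp((r-q)*dt) - d) / (u - d) = 0.463739
Discount per step: exp(-r*dt) = 0.974985
Stock lattice S(k, i) with i counting down-moves:
  k=0: S(0,0) = 11.0500
  k=1: S(1,0) = 15.0699; S(1,1) = 8.1024
  k=2: S(2,0) = 20.5522; S(2,1) = 11.0500; S(2,2) = 5.9411
  k=3: S(3,0) = 28.0289; S(3,1) = 15.0699; S(3,2) = 8.1024; S(3,3) = 4.3563
Terminal payoffs V(N, i) = max(S_T - K, 0):
  V(3,0) = 18.278911; V(3,1) = 5.319896; V(3,2) = 0.000000; V(3,3) = 0.000000
Backward induction: V(k, i) = exp(-r*dt) * [p * V(k+1, i) + (1-p) * V(k+1, i+1)].
  V(2,0) = exp(-r*dt) * [p*18.278911 + (1-p)*5.319896] = 11.046094
  V(2,1) = exp(-r*dt) * [p*5.319896 + (1-p)*0.000000] = 2.405332
  V(2,2) = exp(-r*dt) * [p*0.000000 + (1-p)*0.000000] = 0.000000
  V(1,0) = exp(-r*dt) * [p*11.046094 + (1-p)*2.405332] = 6.251988
  V(1,1) = exp(-r*dt) * [p*2.405332 + (1-p)*0.000000] = 1.087545
  V(0,0) = exp(-r*dt) * [p*6.251988 + (1-p)*1.087545] = 3.395386


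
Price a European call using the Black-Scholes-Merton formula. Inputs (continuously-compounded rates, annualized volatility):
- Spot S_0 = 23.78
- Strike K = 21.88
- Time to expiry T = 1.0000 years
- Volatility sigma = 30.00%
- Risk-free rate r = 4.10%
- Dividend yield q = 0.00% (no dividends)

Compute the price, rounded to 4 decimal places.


d1 = (ln(S/K) + (r - q + 0.5*sigma^2) * T) / (sigma * sqrt(T)) = 0.56423971
d2 = d1 - sigma * sqrt(T) = 0.26423971
exp(-rT) = 0.95982913; exp(-qT) = 1.00000000
C = S_0 * exp(-qT) * N(d1) - K * exp(-rT) * N(d2)
N(d1) = 0.71370450; N(d2) = 0.60420239
C = 23.7800 * 1.00000000 * 0.71370450 - 21.8800 * 0.95982913 * 0.60420239 = 4.2830

Answer: Price = 4.2830


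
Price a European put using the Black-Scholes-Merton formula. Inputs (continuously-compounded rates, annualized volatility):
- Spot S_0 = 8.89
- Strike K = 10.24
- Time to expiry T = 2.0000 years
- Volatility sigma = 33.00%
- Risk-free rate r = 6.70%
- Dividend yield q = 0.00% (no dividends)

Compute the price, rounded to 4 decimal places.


d1 = (ln(S/K) + (r - q + 0.5*sigma^2) * T) / (sigma * sqrt(T)) = 0.21754339
d2 = d1 - sigma * sqrt(T) = -0.24914708
exp(-rT) = 0.87459006; exp(-qT) = 1.00000000
P = K * exp(-rT) * N(-d2) - S_0 * exp(-qT) * N(-d1)
N(-d1) = 0.41389245; N(-d2) = 0.59837649
P = 10.2400 * 0.87459006 * 0.59837649 - 8.8900 * 1.00000000 * 0.41389245 = 1.6794

Answer: Price = 1.6794


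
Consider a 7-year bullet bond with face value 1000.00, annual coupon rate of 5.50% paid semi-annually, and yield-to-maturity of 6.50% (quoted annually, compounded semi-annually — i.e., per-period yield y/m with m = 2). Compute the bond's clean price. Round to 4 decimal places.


Coupon per period c = face * coupon_rate / m = 27.500000
Periods per year m = 2; per-period yield y/m = 0.032500
Number of cashflows N = 14
Cashflows (t years, CF_t, discount factor 1/(1+y/m)^(m*t), PV):
  t = 0.5000: CF_t = 27.500000, DF = 0.968523, PV = 26.634383
  t = 1.0000: CF_t = 27.500000, DF = 0.938037, PV = 25.796012
  t = 1.5000: CF_t = 27.500000, DF = 0.908510, PV = 24.984031
  t = 2.0000: CF_t = 27.500000, DF = 0.879913, PV = 24.197609
  t = 2.5000: CF_t = 27.500000, DF = 0.852216, PV = 23.435941
  t = 3.0000: CF_t = 27.500000, DF = 0.825391, PV = 22.698248
  t = 3.5000: CF_t = 27.500000, DF = 0.799410, PV = 21.983775
  t = 4.0000: CF_t = 27.500000, DF = 0.774247, PV = 21.291792
  t = 4.5000: CF_t = 27.500000, DF = 0.749876, PV = 20.621590
  t = 5.0000: CF_t = 27.500000, DF = 0.726272, PV = 19.972484
  t = 5.5000: CF_t = 27.500000, DF = 0.703411, PV = 19.343811
  t = 6.0000: CF_t = 27.500000, DF = 0.681270, PV = 18.734925
  t = 6.5000: CF_t = 27.500000, DF = 0.659826, PV = 18.145206
  t = 7.0000: CF_t = 1027.500000, DF = 0.639056, PV = 656.630401
Price P = sum_t PV_t = 944.470208

Answer: Price = 944.4702


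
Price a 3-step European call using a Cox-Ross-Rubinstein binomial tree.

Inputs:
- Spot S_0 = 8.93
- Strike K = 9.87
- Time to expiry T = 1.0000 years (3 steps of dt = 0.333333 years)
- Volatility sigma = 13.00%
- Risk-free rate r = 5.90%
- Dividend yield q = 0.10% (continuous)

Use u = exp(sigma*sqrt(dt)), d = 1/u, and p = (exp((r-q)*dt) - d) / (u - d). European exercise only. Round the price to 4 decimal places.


Answer: Price = V(0,0) = 0.2830

Derivation:
dt = T/N = 0.333333
u = exp(sigma*sqrt(dt)) = 1.077944; d = 1/u = 0.927692
p = (exp((r-q)*dt) - d) / (u - d) = 0.611169
Discount per step: exp(-r*dt) = 0.980525
Stock lattice S(k, i) with i counting down-moves:
  k=0: S(0,0) = 8.9300
  k=1: S(1,0) = 9.6260; S(1,1) = 8.2843
  k=2: S(2,0) = 10.3763; S(2,1) = 8.9300; S(2,2) = 7.6853
  k=3: S(3,0) = 11.1851; S(3,1) = 9.6260; S(3,2) = 8.2843; S(3,3) = 7.1296
Terminal payoffs V(N, i) = max(S_T - K, 0):
  V(3,0) = 1.315105; V(3,1) = 0.000000; V(3,2) = 0.000000; V(3,3) = 0.000000
Backward induction: V(k, i) = exp(-r*dt) * [p * V(k+1, i) + (1-p) * V(k+1, i+1)].
  V(2,0) = exp(-r*dt) * [p*1.315105 + (1-p)*0.000000] = 0.788099
  V(2,1) = exp(-r*dt) * [p*0.000000 + (1-p)*0.000000] = 0.000000
  V(2,2) = exp(-r*dt) * [p*0.000000 + (1-p)*0.000000] = 0.000000
  V(1,0) = exp(-r*dt) * [p*0.788099 + (1-p)*0.000000] = 0.472282
  V(1,1) = exp(-r*dt) * [p*0.000000 + (1-p)*0.000000] = 0.000000
  V(0,0) = exp(-r*dt) * [p*0.472282 + (1-p)*0.000000] = 0.283023


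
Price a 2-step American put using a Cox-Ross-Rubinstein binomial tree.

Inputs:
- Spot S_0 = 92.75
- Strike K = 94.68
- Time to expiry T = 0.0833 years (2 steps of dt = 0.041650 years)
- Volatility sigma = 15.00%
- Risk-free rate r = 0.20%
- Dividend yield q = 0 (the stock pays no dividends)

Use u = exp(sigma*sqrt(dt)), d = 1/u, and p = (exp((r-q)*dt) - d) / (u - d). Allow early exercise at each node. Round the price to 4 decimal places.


dt = T/N = 0.041650
u = exp(sigma*sqrt(dt)) = 1.031086; d = 1/u = 0.969851
p = (exp((r-q)*dt) - d) / (u - d) = 0.493708
Discount per step: exp(-r*dt) = 0.999917
Stock lattice S(k, i) with i counting down-moves:
  k=0: S(0,0) = 92.7500
  k=1: S(1,0) = 95.6332; S(1,1) = 89.9537
  k=2: S(2,0) = 98.6061; S(2,1) = 92.7500; S(2,2) = 87.2417
Terminal payoffs V(N, i) = max(K - S_T, 0):
  V(2,0) = 0.000000; V(2,1) = 1.930000; V(2,2) = 7.438276
Backward induction: V(k, i) = exp(-r*dt) * [p * V(k+1, i) + (1-p) * V(k+1, i+1)]; then take max(V_cont, immediate exercise) for American.
  V(1,0) = exp(-r*dt) * [p*0.000000 + (1-p)*1.930000] = 0.977062; exercise = 0.000000; V(1,0) = max -> 0.977062
  V(1,1) = exp(-r*dt) * [p*1.930000 + (1-p)*7.438276] = 4.718404; exercise = 4.726290; V(1,1) = max -> 4.726290
  V(0,0) = exp(-r*dt) * [p*0.977062 + (1-p)*4.726290] = 2.875027; exercise = 1.930000; V(0,0) = max -> 2.875027

Answer: Price = V(0,0) = 2.8750


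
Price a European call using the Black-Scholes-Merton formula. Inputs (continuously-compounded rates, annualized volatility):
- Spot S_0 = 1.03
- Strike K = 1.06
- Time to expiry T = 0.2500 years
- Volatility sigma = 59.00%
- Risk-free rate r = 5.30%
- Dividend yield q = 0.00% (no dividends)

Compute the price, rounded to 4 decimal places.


d1 = (ln(S/K) + (r - q + 0.5*sigma^2) * T) / (sigma * sqrt(T)) = 0.09509286
d2 = d1 - sigma * sqrt(T) = -0.19990714
exp(-rT) = 0.98683739; exp(-qT) = 1.00000000
C = S_0 * exp(-qT) * N(d1) - K * exp(-rT) * N(d2)
N(d1) = 0.53787947; N(d2) = 0.42077660
C = 1.0300 * 1.00000000 * 0.53787947 - 1.0600 * 0.98683739 * 0.42077660 = 0.1139

Answer: Price = 0.1139


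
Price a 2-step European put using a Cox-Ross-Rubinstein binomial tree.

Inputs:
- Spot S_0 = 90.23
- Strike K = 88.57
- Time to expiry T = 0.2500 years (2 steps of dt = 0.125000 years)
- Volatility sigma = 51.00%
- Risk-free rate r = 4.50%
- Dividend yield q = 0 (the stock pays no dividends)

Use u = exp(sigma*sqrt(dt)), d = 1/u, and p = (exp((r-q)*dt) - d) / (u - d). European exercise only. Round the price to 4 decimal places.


Answer: Price = V(0,0) = 7.1105

Derivation:
dt = T/N = 0.125000
u = exp(sigma*sqrt(dt)) = 1.197591; d = 1/u = 0.835009
p = (exp((r-q)*dt) - d) / (u - d) = 0.470601
Discount per step: exp(-r*dt) = 0.994391
Stock lattice S(k, i) with i counting down-moves:
  k=0: S(0,0) = 90.2300
  k=1: S(1,0) = 108.0587; S(1,1) = 75.3429
  k=2: S(2,0) = 129.4101; S(2,1) = 90.2300; S(2,2) = 62.9120
Terminal payoffs V(N, i) = max(K - S_T, 0):
  V(2,0) = 0.000000; V(2,1) = 0.000000; V(2,2) = 25.657963
Backward induction: V(k, i) = exp(-r*dt) * [p * V(k+1, i) + (1-p) * V(k+1, i+1)].
  V(1,0) = exp(-r*dt) * [p*0.000000 + (1-p)*0.000000] = 0.000000
  V(1,1) = exp(-r*dt) * [p*0.000000 + (1-p)*25.657963] = 13.507105
  V(0,0) = exp(-r*dt) * [p*0.000000 + (1-p)*13.507105] = 7.110537


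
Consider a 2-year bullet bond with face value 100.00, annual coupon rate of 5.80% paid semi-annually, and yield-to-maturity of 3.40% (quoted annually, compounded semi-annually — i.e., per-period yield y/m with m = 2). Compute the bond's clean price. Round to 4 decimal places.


Coupon per period c = face * coupon_rate / m = 2.900000
Periods per year m = 2; per-period yield y/m = 0.017000
Number of cashflows N = 4
Cashflows (t years, CF_t, discount factor 1/(1+y/m)^(m*t), PV):
  t = 0.5000: CF_t = 2.900000, DF = 0.983284, PV = 2.851524
  t = 1.0000: CF_t = 2.900000, DF = 0.966848, PV = 2.803858
  t = 1.5000: CF_t = 2.900000, DF = 0.950686, PV = 2.756990
  t = 2.0000: CF_t = 102.900000, DF = 0.934795, PV = 96.190363
Price P = sum_t PV_t = 104.602735

Answer: Price = 104.6027


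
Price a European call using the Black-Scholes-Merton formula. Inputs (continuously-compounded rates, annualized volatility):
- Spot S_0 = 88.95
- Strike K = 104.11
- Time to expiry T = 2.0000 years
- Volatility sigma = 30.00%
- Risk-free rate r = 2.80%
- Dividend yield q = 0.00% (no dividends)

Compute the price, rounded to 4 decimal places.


Answer: Price = 11.4354

Derivation:
d1 = (ln(S/K) + (r - q + 0.5*sigma^2) * T) / (sigma * sqrt(T)) = -0.02680788
d2 = d1 - sigma * sqrt(T) = -0.45107194
exp(-rT) = 0.94553914; exp(-qT) = 1.00000000
C = S_0 * exp(-qT) * N(d1) - K * exp(-rT) * N(d2)
N(d1) = 0.48930649; N(d2) = 0.32596885
C = 88.9500 * 1.00000000 * 0.48930649 - 104.1100 * 0.94553914 * 0.32596885 = 11.4354


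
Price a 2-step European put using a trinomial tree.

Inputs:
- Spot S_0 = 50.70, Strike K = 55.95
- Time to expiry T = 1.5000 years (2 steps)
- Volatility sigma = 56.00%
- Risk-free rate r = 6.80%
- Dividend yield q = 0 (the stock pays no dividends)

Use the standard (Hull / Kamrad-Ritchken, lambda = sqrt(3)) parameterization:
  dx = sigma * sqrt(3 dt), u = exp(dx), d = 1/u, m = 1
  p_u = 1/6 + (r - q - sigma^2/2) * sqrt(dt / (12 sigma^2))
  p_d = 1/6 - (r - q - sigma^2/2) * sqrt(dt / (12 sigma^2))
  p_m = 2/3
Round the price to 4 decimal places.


dt = T/N = 0.750000; dx = sigma*sqrt(3*dt) = 0.840000
u = exp(dx) = 2.316367; d = 1/u = 0.431711
p_u = 0.127024, p_m = 0.666667, p_d = 0.206310
Discount per step: exp(-r*dt) = 0.950279
Stock lattice S(k, j) with j the centered position index:
  k=0: S(0,+0) = 50.7000
  k=1: S(1,-1) = 21.8877; S(1,+0) = 50.7000; S(1,+1) = 117.4398
  k=2: S(2,-2) = 9.4492; S(2,-1) = 21.8877; S(2,+0) = 50.7000; S(2,+1) = 117.4398; S(2,+2) = 272.0337
Terminal payoffs V(N, j) = max(K - S_T, 0):
  V(2,-2) = 46.500839; V(2,-1) = 34.062276; V(2,+0) = 5.250000; V(2,+1) = 0.000000; V(2,+2) = 0.000000
Backward induction: V(k, j) = exp(-r*dt) * [p_u * V(k+1, j+1) + p_m * V(k+1, j) + p_d * V(k+1, j-1)]
  V(1,-1) = exp(-r*dt) * [p_u*5.250000 + p_m*34.062276 + p_d*46.500839] = 31.329381
  V(1,+0) = exp(-r*dt) * [p_u*0.000000 + p_m*5.250000 + p_d*34.062276] = 10.003937
  V(1,+1) = exp(-r*dt) * [p_u*0.000000 + p_m*0.000000 + p_d*5.250000] = 1.029271
  V(0,+0) = exp(-r*dt) * [p_u*1.029271 + p_m*10.003937 + p_d*31.329381] = 12.604100

Answer: Price = V(0,0) = 12.6041


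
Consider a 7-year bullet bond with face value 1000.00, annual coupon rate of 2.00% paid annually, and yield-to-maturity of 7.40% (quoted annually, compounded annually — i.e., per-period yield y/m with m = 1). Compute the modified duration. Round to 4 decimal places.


Answer: Modified duration = 6.0618

Derivation:
Coupon per period c = face * coupon_rate / m = 20.000000
Periods per year m = 1; per-period yield y/m = 0.074000
Number of cashflows N = 7
Cashflows (t years, CF_t, discount factor 1/(1+y/m)^(m*t), PV):
  t = 1.0000: CF_t = 20.000000, DF = 0.931099, PV = 18.621974
  t = 2.0000: CF_t = 20.000000, DF = 0.866945, PV = 17.338896
  t = 3.0000: CF_t = 20.000000, DF = 0.807211, PV = 16.144223
  t = 4.0000: CF_t = 20.000000, DF = 0.751593, PV = 15.031865
  t = 5.0000: CF_t = 20.000000, DF = 0.699808, PV = 13.996150
  t = 6.0000: CF_t = 20.000000, DF = 0.651590, PV = 13.031797
  t = 7.0000: CF_t = 1020.000000, DF = 0.606694, PV = 618.828351
Price P = sum_t PV_t = 712.993256
First compute Macaulay numerator sum_t t * PV_t:
  t * PV_t at t = 1.0000: 18.621974
  t * PV_t at t = 2.0000: 34.677791
  t * PV_t at t = 3.0000: 48.432669
  t * PV_t at t = 4.0000: 60.127460
  t * PV_t at t = 5.0000: 69.980750
  t * PV_t at t = 6.0000: 78.190782
  t * PV_t at t = 7.0000: 4331.798457
Macaulay duration D = 4641.829884 / 712.993256 = 6.510342
Modified duration = D / (1 + y/m) = 6.510342 / (1 + 0.074000) = 6.061771


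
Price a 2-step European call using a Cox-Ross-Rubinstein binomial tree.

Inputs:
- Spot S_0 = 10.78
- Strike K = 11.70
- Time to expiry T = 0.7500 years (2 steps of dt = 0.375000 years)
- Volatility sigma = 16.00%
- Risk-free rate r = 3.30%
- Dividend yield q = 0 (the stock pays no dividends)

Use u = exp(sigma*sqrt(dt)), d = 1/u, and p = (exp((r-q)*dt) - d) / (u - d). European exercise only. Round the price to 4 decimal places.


Answer: Price = V(0,0) = 0.4006

Derivation:
dt = T/N = 0.375000
u = exp(sigma*sqrt(dt)) = 1.102940; d = 1/u = 0.906667
p = (exp((r-q)*dt) - d) / (u - d) = 0.538966
Discount per step: exp(-r*dt) = 0.987701
Stock lattice S(k, i) with i counting down-moves:
  k=0: S(0,0) = 10.7800
  k=1: S(1,0) = 11.8897; S(1,1) = 9.7739
  k=2: S(2,0) = 13.1136; S(2,1) = 10.7800; S(2,2) = 8.8617
Terminal payoffs V(N, i) = max(S_T - K, 0):
  V(2,0) = 1.413625; V(2,1) = 0.000000; V(2,2) = 0.000000
Backward induction: V(k, i) = exp(-r*dt) * [p * V(k+1, i) + (1-p) * V(k+1, i+1)].
  V(1,0) = exp(-r*dt) * [p*1.413625 + (1-p)*0.000000] = 0.752526
  V(1,1) = exp(-r*dt) * [p*0.000000 + (1-p)*0.000000] = 0.000000
  V(0,0) = exp(-r*dt) * [p*0.752526 + (1-p)*0.000000] = 0.400598


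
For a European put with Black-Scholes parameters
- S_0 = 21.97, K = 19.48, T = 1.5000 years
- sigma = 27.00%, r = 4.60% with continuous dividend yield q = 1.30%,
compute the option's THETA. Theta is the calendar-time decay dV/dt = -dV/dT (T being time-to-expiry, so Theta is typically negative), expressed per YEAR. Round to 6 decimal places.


Answer: Theta = -0.517817

Derivation:
d1 = 0.6787946992; d2 = 0.3481135839
phi(d1) = 0.3168522649; exp(-qT) = 0.9806888952; exp(-rT) = 0.9333266801
Theta = -S*exp(-qT)*phi(d1)*sigma/(2*sqrt(T)) + r*K*exp(-rT)*N(-d2) - q*S*exp(-qT)*N(-d1)
N(-d1) = 0.2486339765; N(-d2) = 0.3638774416; sqrt(T) = 1.2247448714
Term 1 = -21.9700 * 0.9806888952 * 0.3168522649 * 0.2700 / (2 * 1.2247448714) = -0.7524995930
Term 2 = 0.0460 * 19.4800 * 0.9333266801 * 0.3638774416 = 0.3043235753
Term 3 = -0.0130 * 21.9700 * 0.9806888952 * 0.2486339765 = -0.0696410231
Theta = -0.7524995930 + (0.3043235753) + (-0.0696410231) = -0.517817


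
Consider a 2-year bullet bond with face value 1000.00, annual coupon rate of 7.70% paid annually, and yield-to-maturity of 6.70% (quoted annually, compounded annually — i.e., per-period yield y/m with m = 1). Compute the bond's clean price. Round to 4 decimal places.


Answer: Price = 1018.1556

Derivation:
Coupon per period c = face * coupon_rate / m = 77.000000
Periods per year m = 1; per-period yield y/m = 0.067000
Number of cashflows N = 2
Cashflows (t years, CF_t, discount factor 1/(1+y/m)^(m*t), PV):
  t = 1.0000: CF_t = 77.000000, DF = 0.937207, PV = 72.164948
  t = 2.0000: CF_t = 1077.000000, DF = 0.878357, PV = 945.990695
Price P = sum_t PV_t = 1018.155643


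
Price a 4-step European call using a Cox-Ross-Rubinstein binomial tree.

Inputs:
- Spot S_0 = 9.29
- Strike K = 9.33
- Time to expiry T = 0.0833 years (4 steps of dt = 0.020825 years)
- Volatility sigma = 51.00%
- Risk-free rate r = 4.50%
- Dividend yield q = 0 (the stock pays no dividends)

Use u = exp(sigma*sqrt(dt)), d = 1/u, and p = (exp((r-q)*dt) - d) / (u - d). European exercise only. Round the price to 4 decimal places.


Answer: Price = V(0,0) = 0.5172

Derivation:
dt = T/N = 0.020825
u = exp(sigma*sqrt(dt)) = 1.076373; d = 1/u = 0.929046
p = (exp((r-q)*dt) - d) / (u - d) = 0.487973
Discount per step: exp(-r*dt) = 0.999063
Stock lattice S(k, i) with i counting down-moves:
  k=0: S(0,0) = 9.2900
  k=1: S(1,0) = 9.9995; S(1,1) = 8.6308
  k=2: S(2,0) = 10.7632; S(2,1) = 9.2900; S(2,2) = 8.0184
  k=3: S(3,0) = 11.5852; S(3,1) = 9.9995; S(3,2) = 8.6308; S(3,3) = 7.4495
  k=4: S(4,0) = 12.4700; S(4,1) = 10.7632; S(4,2) = 9.2900; S(4,3) = 8.0184; S(4,4) = 6.9209
Terminal payoffs V(N, i) = max(S_T - K, 0):
  V(4,0) = 3.140032; V(4,1) = 1.433206; V(4,2) = 0.000000; V(4,3) = 0.000000; V(4,4) = 0.000000
Backward induction: V(k, i) = exp(-r*dt) * [p * V(k+1, i) + (1-p) * V(k+1, i+1)].
  V(3,0) = exp(-r*dt) * [p*3.140032 + (1-p)*1.433206] = 2.263968
  V(3,1) = exp(-r*dt) * [p*1.433206 + (1-p)*0.000000] = 0.698710
  V(3,2) = exp(-r*dt) * [p*0.000000 + (1-p)*0.000000] = 0.000000
  V(3,3) = exp(-r*dt) * [p*0.000000 + (1-p)*0.000000] = 0.000000
  V(2,0) = exp(-r*dt) * [p*2.263968 + (1-p)*0.698710] = 1.461143
  V(2,1) = exp(-r*dt) * [p*0.698710 + (1-p)*0.000000] = 0.340632
  V(2,2) = exp(-r*dt) * [p*0.000000 + (1-p)*0.000000] = 0.000000
  V(1,0) = exp(-r*dt) * [p*1.461143 + (1-p)*0.340632] = 0.886580
  V(1,1) = exp(-r*dt) * [p*0.340632 + (1-p)*0.000000] = 0.166064
  V(0,0) = exp(-r*dt) * [p*0.886580 + (1-p)*0.166064] = 0.517171


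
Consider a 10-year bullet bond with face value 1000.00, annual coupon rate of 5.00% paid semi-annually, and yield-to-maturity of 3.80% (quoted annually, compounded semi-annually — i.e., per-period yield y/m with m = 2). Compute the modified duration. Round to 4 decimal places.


Answer: Modified duration = 7.9479

Derivation:
Coupon per period c = face * coupon_rate / m = 25.000000
Periods per year m = 2; per-period yield y/m = 0.019000
Number of cashflows N = 20
Cashflows (t years, CF_t, discount factor 1/(1+y/m)^(m*t), PV):
  t = 0.5000: CF_t = 25.000000, DF = 0.981354, PV = 24.533857
  t = 1.0000: CF_t = 25.000000, DF = 0.963056, PV = 24.076405
  t = 1.5000: CF_t = 25.000000, DF = 0.945099, PV = 23.627483
  t = 2.0000: CF_t = 25.000000, DF = 0.927477, PV = 23.186931
  t = 2.5000: CF_t = 25.000000, DF = 0.910184, PV = 22.754594
  t = 3.0000: CF_t = 25.000000, DF = 0.893213, PV = 22.330318
  t = 3.5000: CF_t = 25.000000, DF = 0.876558, PV = 21.913953
  t = 4.0000: CF_t = 25.000000, DF = 0.860214, PV = 21.505351
  t = 4.5000: CF_t = 25.000000, DF = 0.844175, PV = 21.104368
  t = 5.0000: CF_t = 25.000000, DF = 0.828434, PV = 20.710862
  t = 5.5000: CF_t = 25.000000, DF = 0.812988, PV = 20.324693
  t = 6.0000: CF_t = 25.000000, DF = 0.797829, PV = 19.945724
  t = 6.5000: CF_t = 25.000000, DF = 0.782953, PV = 19.573821
  t = 7.0000: CF_t = 25.000000, DF = 0.768354, PV = 19.208853
  t = 7.5000: CF_t = 25.000000, DF = 0.754028, PV = 18.850690
  t = 8.0000: CF_t = 25.000000, DF = 0.739968, PV = 18.499205
  t = 8.5000: CF_t = 25.000000, DF = 0.726171, PV = 18.154274
  t = 9.0000: CF_t = 25.000000, DF = 0.712631, PV = 17.815774
  t = 9.5000: CF_t = 25.000000, DF = 0.699343, PV = 17.483586
  t = 10.0000: CF_t = 1025.000000, DF = 0.686304, PV = 703.461259
Price P = sum_t PV_t = 1099.062000
First compute Macaulay numerator sum_t t * PV_t:
  t * PV_t at t = 0.5000: 12.266928
  t * PV_t at t = 1.0000: 24.076405
  t * PV_t at t = 1.5000: 35.441224
  t * PV_t at t = 2.0000: 46.373862
  t * PV_t at t = 2.5000: 56.886485
  t * PV_t at t = 3.0000: 66.990954
  t * PV_t at t = 3.5000: 76.698835
  t * PV_t at t = 4.0000: 86.021404
  t * PV_t at t = 4.5000: 94.969656
  t * PV_t at t = 5.0000: 103.554309
  t * PV_t at t = 5.5000: 111.785809
  t * PV_t at t = 6.0000: 119.674343
  t * PV_t at t = 6.5000: 127.229838
  t * PV_t at t = 7.0000: 134.461971
  t * PV_t at t = 7.5000: 141.380174
  t * PV_t at t = 8.0000: 147.993640
  t * PV_t at t = 8.5000: 154.311327
  t * PV_t at t = 9.0000: 160.341967
  t * PV_t at t = 9.5000: 166.094066
  t * PV_t at t = 10.0000: 7034.612595
Macaulay duration D = 8901.165791 / 1099.062000 = 8.098875
Modified duration = D / (1 + y/m) = 8.098875 / (1 + 0.019000) = 7.947866


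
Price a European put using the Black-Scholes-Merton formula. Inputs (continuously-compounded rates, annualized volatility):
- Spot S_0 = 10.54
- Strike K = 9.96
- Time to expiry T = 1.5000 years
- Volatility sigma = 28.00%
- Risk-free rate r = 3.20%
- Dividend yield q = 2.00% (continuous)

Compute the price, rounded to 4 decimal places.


d1 = (ln(S/K) + (r - q + 0.5*sigma^2) * T) / (sigma * sqrt(T)) = 0.38900367
d2 = d1 - sigma * sqrt(T) = 0.04607511
exp(-rT) = 0.95313379; exp(-qT) = 0.97044553
P = K * exp(-rT) * N(-d2) - S_0 * exp(-qT) * N(-d1)
N(-d1) = 0.34863671; N(-d2) = 0.48162519
P = 9.9600 * 0.95313379 * 0.48162519 - 10.5400 * 0.97044553 * 0.34863671 = 1.0061

Answer: Price = 1.0061


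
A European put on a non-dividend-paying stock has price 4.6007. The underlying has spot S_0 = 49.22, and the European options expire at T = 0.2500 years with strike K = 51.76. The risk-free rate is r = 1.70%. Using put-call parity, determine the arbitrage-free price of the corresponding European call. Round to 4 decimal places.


Answer: Call price = 2.2802

Derivation:
Put-call parity: C - P = S_0 * exp(-qT) - K * exp(-rT).
S_0 * exp(-qT) = 49.2200 * 1.00000000 = 49.22000000
K * exp(-rT) = 51.7600 * 0.99575902 = 51.54048680
C = P + S*exp(-qT) - K*exp(-rT)
C = 4.6007 + 49.22000000 - 51.54048680 = 2.2802


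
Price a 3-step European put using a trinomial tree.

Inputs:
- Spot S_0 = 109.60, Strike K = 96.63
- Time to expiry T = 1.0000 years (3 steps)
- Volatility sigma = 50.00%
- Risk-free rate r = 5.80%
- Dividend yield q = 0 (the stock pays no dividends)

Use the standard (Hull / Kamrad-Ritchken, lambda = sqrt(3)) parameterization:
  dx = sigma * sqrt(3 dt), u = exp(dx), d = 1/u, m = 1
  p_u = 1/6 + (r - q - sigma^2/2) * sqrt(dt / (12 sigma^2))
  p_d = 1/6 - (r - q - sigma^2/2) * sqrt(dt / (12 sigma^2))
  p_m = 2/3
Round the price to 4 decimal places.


Answer: Price = V(0,0) = 11.8668

Derivation:
dt = T/N = 0.333333; dx = sigma*sqrt(3*dt) = 0.500000
u = exp(dx) = 1.648721; d = 1/u = 0.606531
p_u = 0.144333, p_m = 0.666667, p_d = 0.189000
Discount per step: exp(-r*dt) = 0.980852
Stock lattice S(k, j) with j the centered position index:
  k=0: S(0,+0) = 109.6000
  k=1: S(1,-1) = 66.4758; S(1,+0) = 109.6000; S(1,+1) = 180.6999
  k=2: S(2,-2) = 40.3196; S(2,-1) = 66.4758; S(2,+0) = 109.6000; S(2,+1) = 180.6999; S(2,+2) = 297.9237
  k=3: S(3,-3) = 24.4551; S(3,-2) = 40.3196; S(3,-1) = 66.4758; S(3,+0) = 109.6000; S(3,+1) = 180.6999; S(3,+2) = 297.9237; S(3,+3) = 491.1931
Terminal payoffs V(N, j) = max(K - S_T, 0):
  V(3,-3) = 72.174934; V(3,-2) = 56.310413; V(3,-1) = 30.154240; V(3,+0) = 0.000000; V(3,+1) = 0.000000; V(3,+2) = 0.000000; V(3,+3) = 0.000000
Backward induction: V(k, j) = exp(-r*dt) * [p_u * V(k+1, j+1) + p_m * V(k+1, j) + p_d * V(k+1, j-1)]
  V(2,-2) = exp(-r*dt) * [p_u*30.154240 + p_m*56.310413 + p_d*72.174934] = 54.470262
  V(2,-1) = exp(-r*dt) * [p_u*0.000000 + p_m*30.154240 + p_d*56.310413] = 30.156791
  V(2,+0) = exp(-r*dt) * [p_u*0.000000 + p_m*0.000000 + p_d*30.154240] = 5.590026
  V(2,+1) = exp(-r*dt) * [p_u*0.000000 + p_m*0.000000 + p_d*0.000000] = 0.000000
  V(2,+2) = exp(-r*dt) * [p_u*0.000000 + p_m*0.000000 + p_d*0.000000] = 0.000000
  V(1,-1) = exp(-r*dt) * [p_u*5.590026 + p_m*30.156791 + p_d*54.470262] = 30.608708
  V(1,+0) = exp(-r*dt) * [p_u*0.000000 + p_m*5.590026 + p_d*30.156791] = 9.245826
  V(1,+1) = exp(-r*dt) * [p_u*0.000000 + p_m*0.000000 + p_d*5.590026] = 1.036285
  V(0,+0) = exp(-r*dt) * [p_u*1.036285 + p_m*9.245826 + p_d*30.608708] = 11.866842


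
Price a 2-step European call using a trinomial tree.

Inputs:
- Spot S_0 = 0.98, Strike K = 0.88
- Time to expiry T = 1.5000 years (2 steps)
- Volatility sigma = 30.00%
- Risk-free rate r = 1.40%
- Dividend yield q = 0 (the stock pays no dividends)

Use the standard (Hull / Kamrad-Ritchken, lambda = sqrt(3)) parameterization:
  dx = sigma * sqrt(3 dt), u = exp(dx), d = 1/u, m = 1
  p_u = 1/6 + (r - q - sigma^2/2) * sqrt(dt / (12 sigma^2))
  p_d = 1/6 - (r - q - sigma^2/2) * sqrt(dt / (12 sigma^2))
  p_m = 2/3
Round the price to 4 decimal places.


Answer: Price = V(0,0) = 0.1993

Derivation:
dt = T/N = 0.750000; dx = sigma*sqrt(3*dt) = 0.450000
u = exp(dx) = 1.568312; d = 1/u = 0.637628
p_u = 0.140833, p_m = 0.666667, p_d = 0.192500
Discount per step: exp(-r*dt) = 0.989555
Stock lattice S(k, j) with j the centered position index:
  k=0: S(0,+0) = 0.9800
  k=1: S(1,-1) = 0.6249; S(1,+0) = 0.9800; S(1,+1) = 1.5369
  k=2: S(2,-2) = 0.3984; S(2,-1) = 0.6249; S(2,+0) = 0.9800; S(2,+1) = 1.5369; S(2,+2) = 2.4104
Terminal payoffs V(N, j) = max(S_T - K, 0):
  V(2,-2) = 0.000000; V(2,-1) = 0.000000; V(2,+0) = 0.100000; V(2,+1) = 0.656946; V(2,+2) = 1.530411
Backward induction: V(k, j) = exp(-r*dt) * [p_u * V(k+1, j+1) + p_m * V(k+1, j) + p_d * V(k+1, j-1)]
  V(1,-1) = exp(-r*dt) * [p_u*0.100000 + p_m*0.000000 + p_d*0.000000] = 0.013936
  V(1,+0) = exp(-r*dt) * [p_u*0.656946 + p_m*0.100000 + p_d*0.000000] = 0.157524
  V(1,+1) = exp(-r*dt) * [p_u*1.530411 + p_m*0.656946 + p_d*0.100000] = 0.665720
  V(0,+0) = exp(-r*dt) * [p_u*0.665720 + p_m*0.157524 + p_d*0.013936] = 0.199350


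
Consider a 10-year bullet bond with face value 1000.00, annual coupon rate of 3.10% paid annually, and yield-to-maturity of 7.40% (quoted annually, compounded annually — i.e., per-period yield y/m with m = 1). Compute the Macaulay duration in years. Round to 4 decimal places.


Answer: Macaulay duration = 8.4552 years

Derivation:
Coupon per period c = face * coupon_rate / m = 31.000000
Periods per year m = 1; per-period yield y/m = 0.074000
Number of cashflows N = 10
Cashflows (t years, CF_t, discount factor 1/(1+y/m)^(m*t), PV):
  t = 1.0000: CF_t = 31.000000, DF = 0.931099, PV = 28.864060
  t = 2.0000: CF_t = 31.000000, DF = 0.866945, PV = 26.875288
  t = 3.0000: CF_t = 31.000000, DF = 0.807211, PV = 25.023546
  t = 4.0000: CF_t = 31.000000, DF = 0.751593, PV = 23.299391
  t = 5.0000: CF_t = 31.000000, DF = 0.699808, PV = 21.694033
  t = 6.0000: CF_t = 31.000000, DF = 0.651590, PV = 20.199285
  t = 7.0000: CF_t = 31.000000, DF = 0.606694, PV = 18.807528
  t = 8.0000: CF_t = 31.000000, DF = 0.564892, PV = 17.511665
  t = 9.0000: CF_t = 31.000000, DF = 0.525971, PV = 16.305089
  t = 10.0000: CF_t = 1031.000000, DF = 0.489731, PV = 504.912185
Price P = sum_t PV_t = 703.492070
Macaulay numerator sum_t t * PV_t:
  t * PV_t at t = 1.0000: 28.864060
  t * PV_t at t = 2.0000: 53.750577
  t * PV_t at t = 3.0000: 75.070638
  t * PV_t at t = 4.0000: 93.197564
  t * PV_t at t = 5.0000: 108.470163
  t * PV_t at t = 6.0000: 121.195712
  t * PV_t at t = 7.0000: 131.652698
  t * PV_t at t = 8.0000: 140.093321
  t * PV_t at t = 9.0000: 146.745797
  t * PV_t at t = 10.0000: 5049.121850
Macaulay duration D = (sum_t t * PV_t) / P = 5948.162379 / 703.492070 = 8.455195


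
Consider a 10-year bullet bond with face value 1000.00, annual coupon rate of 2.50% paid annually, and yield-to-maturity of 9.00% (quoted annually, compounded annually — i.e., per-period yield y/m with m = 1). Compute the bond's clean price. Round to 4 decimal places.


Answer: Price = 582.8522

Derivation:
Coupon per period c = face * coupon_rate / m = 25.000000
Periods per year m = 1; per-period yield y/m = 0.090000
Number of cashflows N = 10
Cashflows (t years, CF_t, discount factor 1/(1+y/m)^(m*t), PV):
  t = 1.0000: CF_t = 25.000000, DF = 0.917431, PV = 22.935780
  t = 2.0000: CF_t = 25.000000, DF = 0.841680, PV = 21.042000
  t = 3.0000: CF_t = 25.000000, DF = 0.772183, PV = 19.304587
  t = 4.0000: CF_t = 25.000000, DF = 0.708425, PV = 17.710630
  t = 5.0000: CF_t = 25.000000, DF = 0.649931, PV = 16.248285
  t = 6.0000: CF_t = 25.000000, DF = 0.596267, PV = 14.906683
  t = 7.0000: CF_t = 25.000000, DF = 0.547034, PV = 13.675856
  t = 8.0000: CF_t = 25.000000, DF = 0.501866, PV = 12.546657
  t = 9.0000: CF_t = 25.000000, DF = 0.460428, PV = 11.510694
  t = 10.0000: CF_t = 1025.000000, DF = 0.422411, PV = 432.971077
Price P = sum_t PV_t = 582.852249
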